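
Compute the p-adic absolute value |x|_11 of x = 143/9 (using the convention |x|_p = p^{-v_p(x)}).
|143/9|_11 = 1/11

Step 1 — compute v_11(x) by factoring powers of 11 out of the numerator and denominator: v_11(143/9) = 1. Step 2 — apply |x|_p = p^{-v_p(x)} = 11^{-1} = 1/11.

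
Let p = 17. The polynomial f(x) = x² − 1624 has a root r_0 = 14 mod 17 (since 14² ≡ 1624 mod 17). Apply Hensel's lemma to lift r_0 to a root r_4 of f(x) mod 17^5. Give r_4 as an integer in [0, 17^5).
r_4 = 1388421 (mod 1419857)

Hensel's recurrence: r_{i+1} = r_i − f(r_i)·(f′(r_i))^{-1} mod 17^{i+2}, with f′(x) = 2x. Iterate:
  r_0 = 14 (mod 17)
  r_1 = 65 (mod 289)
  r_2 = 2955 (mod 4913)
  r_3 = 52085 (mod 83521)
  r_4 = 1388421 (mod 1419857)
Final: r_4 = 1388421, and one checks f(r_4) ≡ 0 mod 17^5.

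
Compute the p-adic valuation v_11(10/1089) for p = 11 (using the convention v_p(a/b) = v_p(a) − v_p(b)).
v_11(10/1089) = -2

Factor powers of 11 from the numerator and denominator of the reduced fraction: 10 = 11^0 · 10 and 1089 = 11^2 · 9. Apply v_p(a/b) = v_p(a) − v_p(b): v_11(10/1089) = 0 − 2 = -2.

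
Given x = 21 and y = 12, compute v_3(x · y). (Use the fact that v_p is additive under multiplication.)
v_3(252) = 2

v_p(x) = 1 (factor: 21 = 3^1 · 7); v_p(y) = 1 (factor: 12 = 3^1 · 4). Additivity: v_p(xy) = v_p(x) + v_p(y) = 1 + 1 = 2. (Direct check: xy = 252 = 3^2 · (28).)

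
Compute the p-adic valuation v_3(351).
v_3(351) = 3

v_3(n) is the largest exponent k such that 3^k divides n. Factor out: 351 = 3^3 · 13. (Sign doesn't affect v_p.) So v_3(351) = 3.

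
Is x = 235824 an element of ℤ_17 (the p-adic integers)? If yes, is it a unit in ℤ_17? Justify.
x ∈ ℤ_17 but not a unit; v_17(x) = 3 > 0

ℤ_17 = {x ∈ ℚ_17 : v_17(x) ≥ 0} and ℤ_17^× = {x ∈ ℤ_17 : v_17(x) = 0}. Here v_17(235824) = v_17(num) − v_17(den) = 3; compare against these criteria.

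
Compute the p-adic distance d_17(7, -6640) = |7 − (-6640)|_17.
d_17(7, -6640) = 1/289

Step 1 — x − y = 7 − (-6640) = 6647. Step 2 — v_17(6647) = 2 (factor: 6647 = (17^2 · 23); the sign does not affect v_p). Step 3 — |x − y|_17 = 17^{-2} = 1/289.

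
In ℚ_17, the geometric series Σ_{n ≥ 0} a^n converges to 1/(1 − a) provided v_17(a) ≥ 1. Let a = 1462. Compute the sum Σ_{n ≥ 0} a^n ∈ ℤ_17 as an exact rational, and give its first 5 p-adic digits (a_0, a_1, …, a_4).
Σ a^n = 1/(1 − a) = -1/1461;  first 5 digits = (1, 1, 6, 11, 7)

v_17(a) = 1 ≥ 1, so the series converges in ℤ_17 to 1/(1 − a) = 1/(1 − 1462) = -1/1461. Expand this rational in ℤ_17: compute digits iteratively via d_i = x_i mod 17, x_{i+1} = (x_i − d_i)/17. The first 5 digits are (1, 1, 6, 11, 7).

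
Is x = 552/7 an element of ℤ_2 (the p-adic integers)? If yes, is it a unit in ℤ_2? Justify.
x ∈ ℤ_2 but not a unit; v_2(x) = 3 > 0

ℤ_2 = {x ∈ ℚ_2 : v_2(x) ≥ 0} and ℤ_2^× = {x ∈ ℤ_2 : v_2(x) = 0}. Here v_2(552/7) = v_2(num) − v_2(den) = 3; compare against these criteria.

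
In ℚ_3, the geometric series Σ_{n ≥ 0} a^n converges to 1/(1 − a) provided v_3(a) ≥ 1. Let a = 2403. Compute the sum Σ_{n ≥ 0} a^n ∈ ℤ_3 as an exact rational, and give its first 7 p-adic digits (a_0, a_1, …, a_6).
Σ a^n = 1/(1 − a) = -1/2402;  first 7 digits = (1, 0, 0, 2, 2, 0, 1)

v_3(a) = 3 ≥ 1, so the series converges in ℤ_3 to 1/(1 − a) = 1/(1 − 2403) = -1/2402. Expand this rational in ℤ_3: compute digits iteratively via d_i = x_i mod 3, x_{i+1} = (x_i − d_i)/3. The first 7 digits are (1, 0, 0, 2, 2, 0, 1).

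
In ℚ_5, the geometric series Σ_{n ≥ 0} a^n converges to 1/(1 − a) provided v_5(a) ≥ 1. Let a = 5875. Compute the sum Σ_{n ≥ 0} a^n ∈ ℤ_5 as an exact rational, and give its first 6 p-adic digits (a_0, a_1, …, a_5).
Σ a^n = 1/(1 − a) = -1/5874;  first 6 digits = (1, 0, 0, 2, 4, 1)

v_5(a) = 3 ≥ 1, so the series converges in ℤ_5 to 1/(1 − a) = 1/(1 − 5875) = -1/5874. Expand this rational in ℤ_5: compute digits iteratively via d_i = x_i mod 5, x_{i+1} = (x_i − d_i)/5. The first 6 digits are (1, 0, 0, 2, 4, 1).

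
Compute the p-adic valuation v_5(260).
v_5(260) = 1

v_5(n) is the largest exponent k such that 5^k divides n. Factor out: 260 = 5^1 · 52. (Sign doesn't affect v_p.) So v_5(260) = 1.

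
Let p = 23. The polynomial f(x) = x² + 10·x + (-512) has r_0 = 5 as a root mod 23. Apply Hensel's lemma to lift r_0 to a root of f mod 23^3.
r_2 = 7618 (mod 12167)

Hensel: r_{i+1} = r_i − f(r_i)·(f′(r_i))^{-1} mod 23^{i+2}, f′(x) = 2x + 10. Iterate:
  r_0 = 5 (mod 23)
  r_1 = 212 (mod 529)
  r_2 = 7618 (mod 12167)
Final: r = 7618 satisfies f(r) ≡ 0 mod 23^3.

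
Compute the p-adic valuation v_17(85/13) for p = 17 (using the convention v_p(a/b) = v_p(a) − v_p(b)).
v_17(85/13) = 1

Factor powers of 17 from the numerator and denominator of the reduced fraction: 85 = 17^1 · 5 and 13 = 17^0 · 13. Apply v_p(a/b) = v_p(a) − v_p(b): v_17(85/13) = 1 − 0 = 1.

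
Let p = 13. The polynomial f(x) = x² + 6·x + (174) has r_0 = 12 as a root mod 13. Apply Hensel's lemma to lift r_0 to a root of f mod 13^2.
r_1 = 168 (mod 169)

Hensel: r_{i+1} = r_i − f(r_i)·(f′(r_i))^{-1} mod 13^{i+2}, f′(x) = 2x + 6. Iterate:
  r_0 = 12 (mod 13)
  r_1 = 168 (mod 169)
Final: r = 168 satisfies f(r) ≡ 0 mod 13^2.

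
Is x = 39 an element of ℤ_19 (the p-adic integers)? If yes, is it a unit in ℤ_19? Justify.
x ∈ ℤ_19^× (unit); v_19(x) = 0

ℤ_19 = {x ∈ ℚ_19 : v_19(x) ≥ 0} and ℤ_19^× = {x ∈ ℤ_19 : v_19(x) = 0}. Here v_19(39) = v_19(num) − v_19(den) = 0; compare against these criteria.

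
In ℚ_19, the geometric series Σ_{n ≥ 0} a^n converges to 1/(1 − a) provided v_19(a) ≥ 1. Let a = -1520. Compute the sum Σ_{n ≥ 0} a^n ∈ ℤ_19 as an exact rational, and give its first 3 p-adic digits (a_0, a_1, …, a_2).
Σ a^n = 1/(1 − a) = 1/1521;  first 3 digits = (1, 15, 11)

v_19(a) = 1 ≥ 1, so the series converges in ℤ_19 to 1/(1 − a) = 1/(1 − (-1520)) = 1/1521. Expand this rational in ℤ_19: compute digits iteratively via d_i = x_i mod 19, x_{i+1} = (x_i − d_i)/19. The first 3 digits are (1, 15, 11).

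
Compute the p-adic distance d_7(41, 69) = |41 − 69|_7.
d_7(41, 69) = 1/7

Step 1 — x − y = 41 − 69 = -28. Step 2 — v_7(-28) = 1 (factor: -28 = −(7^1 · 4); the sign does not affect v_p). Step 3 — |x − y|_7 = 7^{-1} = 1/7.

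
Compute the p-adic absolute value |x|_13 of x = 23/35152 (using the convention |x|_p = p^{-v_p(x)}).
|23/35152|_13 = 2197

Step 1 — compute v_13(x) by factoring powers of 13 out of the numerator and denominator: v_13(23/35152) = -3. Step 2 — apply |x|_p = p^{-v_p(x)} = 13^{3} = 2197.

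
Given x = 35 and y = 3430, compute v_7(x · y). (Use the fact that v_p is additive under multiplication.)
v_7(120050) = 4

v_p(x) = 1 (factor: 35 = 7^1 · 5); v_p(y) = 3 (factor: 3430 = 7^3 · 10). Additivity: v_p(xy) = v_p(x) + v_p(y) = 1 + 3 = 4. (Direct check: xy = 120050 = 7^4 · (50).)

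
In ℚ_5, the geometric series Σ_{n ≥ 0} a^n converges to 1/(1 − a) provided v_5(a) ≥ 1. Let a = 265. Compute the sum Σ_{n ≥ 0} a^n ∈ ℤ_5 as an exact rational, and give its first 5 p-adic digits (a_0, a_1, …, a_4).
Σ a^n = 1/(1 − a) = -1/264;  first 5 digits = (1, 3, 4, 0, 4)

v_5(a) = 1 ≥ 1, so the series converges in ℤ_5 to 1/(1 − a) = 1/(1 − 265) = -1/264. Expand this rational in ℤ_5: compute digits iteratively via d_i = x_i mod 5, x_{i+1} = (x_i − d_i)/5. The first 5 digits are (1, 3, 4, 0, 4).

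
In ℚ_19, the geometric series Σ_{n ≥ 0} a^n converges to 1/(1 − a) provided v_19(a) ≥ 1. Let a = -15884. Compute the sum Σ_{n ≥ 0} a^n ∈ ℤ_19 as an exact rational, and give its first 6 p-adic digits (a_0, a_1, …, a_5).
Σ a^n = 1/(1 − a) = 1/15885;  first 6 digits = (1, 0, 13, 16, 16, 6)

v_19(a) = 2 ≥ 1, so the series converges in ℤ_19 to 1/(1 − a) = 1/(1 − (-15884)) = 1/15885. Expand this rational in ℤ_19: compute digits iteratively via d_i = x_i mod 19, x_{i+1} = (x_i − d_i)/19. The first 6 digits are (1, 0, 13, 16, 16, 6).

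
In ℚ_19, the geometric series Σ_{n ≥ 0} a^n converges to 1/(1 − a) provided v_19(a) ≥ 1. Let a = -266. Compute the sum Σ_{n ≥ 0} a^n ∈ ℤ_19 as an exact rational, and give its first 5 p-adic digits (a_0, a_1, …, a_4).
Σ a^n = 1/(1 − a) = 1/267;  first 5 digits = (1, 5, 5, 2, 6)

v_19(a) = 1 ≥ 1, so the series converges in ℤ_19 to 1/(1 − a) = 1/(1 − (-266)) = 1/267. Expand this rational in ℤ_19: compute digits iteratively via d_i = x_i mod 19, x_{i+1} = (x_i − d_i)/19. The first 5 digits are (1, 5, 5, 2, 6).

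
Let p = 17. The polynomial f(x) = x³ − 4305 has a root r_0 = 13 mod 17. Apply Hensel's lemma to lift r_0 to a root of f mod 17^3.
r_2 = 3838 (mod 4913)

Hensel: r_{i+1} = r_i − f(r_i)/f′(r_i) mod 17^{i+2}, where f′(x) = 3x². Iterate:
  r_0 = 13 (mod 17)
  r_1 = 81 (mod 289)
  r_2 = 3838 (mod 4913)
Final: r = 3838 with f(r) ≡ 0 mod 17^3.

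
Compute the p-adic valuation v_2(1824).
v_2(1824) = 5

v_2(n) is the largest exponent k such that 2^k divides n. Factor out: 1824 = 2^5 · 57. (Sign doesn't affect v_p.) So v_2(1824) = 5.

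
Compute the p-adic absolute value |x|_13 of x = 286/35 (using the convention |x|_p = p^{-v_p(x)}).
|286/35|_13 = 1/13

Step 1 — compute v_13(x) by factoring powers of 13 out of the numerator and denominator: v_13(286/35) = 1. Step 2 — apply |x|_p = p^{-v_p(x)} = 13^{-1} = 1/13.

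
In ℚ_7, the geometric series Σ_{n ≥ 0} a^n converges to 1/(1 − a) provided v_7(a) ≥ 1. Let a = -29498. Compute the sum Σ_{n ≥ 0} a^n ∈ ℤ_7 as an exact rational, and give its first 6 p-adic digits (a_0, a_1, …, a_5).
Σ a^n = 1/(1 − a) = 1/29499;  first 6 digits = (1, 0, 0, 5, 1, 5)

v_7(a) = 3 ≥ 1, so the series converges in ℤ_7 to 1/(1 − a) = 1/(1 − (-29498)) = 1/29499. Expand this rational in ℤ_7: compute digits iteratively via d_i = x_i mod 7, x_{i+1} = (x_i − d_i)/7. The first 6 digits are (1, 0, 0, 5, 1, 5).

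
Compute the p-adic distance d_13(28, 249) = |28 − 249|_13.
d_13(28, 249) = 1/13

Step 1 — x − y = 28 − 249 = -221. Step 2 — v_13(-221) = 1 (factor: -221 = −(13^1 · 17); the sign does not affect v_p). Step 3 — |x − y|_13 = 13^{-1} = 1/13.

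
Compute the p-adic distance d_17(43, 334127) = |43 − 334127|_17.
d_17(43, 334127) = 1/83521

Step 1 — x − y = 43 − 334127 = -334084. Step 2 — v_17(-334084) = 4 (factor: -334084 = −(17^4 · 4); the sign does not affect v_p). Step 3 — |x − y|_17 = 17^{-4} = 1/83521.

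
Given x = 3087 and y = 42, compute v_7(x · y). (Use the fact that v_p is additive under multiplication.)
v_7(129654) = 4

v_p(x) = 3 (factor: 3087 = 7^3 · 9); v_p(y) = 1 (factor: 42 = 7^1 · 6). Additivity: v_p(xy) = v_p(x) + v_p(y) = 3 + 1 = 4. (Direct check: xy = 129654 = 7^4 · (54).)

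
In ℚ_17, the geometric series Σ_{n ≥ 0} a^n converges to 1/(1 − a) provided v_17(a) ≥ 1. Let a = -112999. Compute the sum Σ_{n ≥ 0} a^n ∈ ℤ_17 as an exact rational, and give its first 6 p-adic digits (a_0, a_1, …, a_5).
Σ a^n = 1/(1 − a) = 1/113000;  first 6 digits = (1, 0, 0, 11, 15, 16)

v_17(a) = 3 ≥ 1, so the series converges in ℤ_17 to 1/(1 − a) = 1/(1 − (-112999)) = 1/113000. Expand this rational in ℤ_17: compute digits iteratively via d_i = x_i mod 17, x_{i+1} = (x_i − d_i)/17. The first 6 digits are (1, 0, 0, 11, 15, 16).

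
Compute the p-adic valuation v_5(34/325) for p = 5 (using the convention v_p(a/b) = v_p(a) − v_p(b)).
v_5(34/325) = -2

Factor powers of 5 from the numerator and denominator of the reduced fraction: 34 = 5^0 · 34 and 325 = 5^2 · 13. Apply v_p(a/b) = v_p(a) − v_p(b): v_5(34/325) = 0 − 2 = -2.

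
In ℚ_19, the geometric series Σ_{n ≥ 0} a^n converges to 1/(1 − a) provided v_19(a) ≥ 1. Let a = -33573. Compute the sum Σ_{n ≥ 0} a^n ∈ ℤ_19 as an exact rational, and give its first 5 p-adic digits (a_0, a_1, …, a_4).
Σ a^n = 1/(1 − a) = 1/33574;  first 5 digits = (1, 0, 2, 14, 3)

v_19(a) = 2 ≥ 1, so the series converges in ℤ_19 to 1/(1 − a) = 1/(1 − (-33573)) = 1/33574. Expand this rational in ℤ_19: compute digits iteratively via d_i = x_i mod 19, x_{i+1} = (x_i − d_i)/19. The first 5 digits are (1, 0, 2, 14, 3).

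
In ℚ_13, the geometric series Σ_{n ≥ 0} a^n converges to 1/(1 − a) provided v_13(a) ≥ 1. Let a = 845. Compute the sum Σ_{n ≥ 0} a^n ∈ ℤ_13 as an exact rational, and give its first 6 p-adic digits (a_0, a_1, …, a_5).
Σ a^n = 1/(1 − a) = -1/844;  first 6 digits = (1, 0, 5, 0, 12, 1)

v_13(a) = 2 ≥ 1, so the series converges in ℤ_13 to 1/(1 − a) = 1/(1 − 845) = -1/844. Expand this rational in ℤ_13: compute digits iteratively via d_i = x_i mod 13, x_{i+1} = (x_i − d_i)/13. The first 6 digits are (1, 0, 5, 0, 12, 1).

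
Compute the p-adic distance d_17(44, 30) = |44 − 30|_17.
d_17(44, 30) = 1

Step 1 — x − y = 44 − 30 = 14. Step 2 — v_17(14) = 0 (factor: 14 = (17^0 · 14); the sign does not affect v_p). Step 3 — |x − y|_17 = 17^{0} = 1.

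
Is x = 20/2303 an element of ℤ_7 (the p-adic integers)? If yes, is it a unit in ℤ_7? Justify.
x ∉ ℤ_7 (v_7(x) = -2 < 0)

ℤ_7 = {x ∈ ℚ_7 : v_7(x) ≥ 0} and ℤ_7^× = {x ∈ ℤ_7 : v_7(x) = 0}. Here v_7(20/2303) = v_7(num) − v_7(den) = -2; compare against these criteria.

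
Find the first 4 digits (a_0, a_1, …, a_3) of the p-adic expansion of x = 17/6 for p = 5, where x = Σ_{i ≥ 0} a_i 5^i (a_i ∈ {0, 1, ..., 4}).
(a_0, …, a_3) = (2, 1, 4, 0)

v_5(17/6) = 0 (numerator and denominator both coprime to 5), so x ∈ ℤ_5^×. Compute digits iteratively via a_i = x_i mod 5, x_{i+1} = (x_i − a_i)/5, with x_0 = x:
  x_0 = 17/6;  a_0 = 2;  x_1 = (x_0 − 2)/5 = 1/6
  x_1 = 1/6;  a_1 = 1;  x_2 = (x_1 − 1)/5 = -1/6
  x_2 = -1/6;  a_2 = 4;  x_3 = (x_2 − 4)/5 = -5/6
  x_3 = -5/6;  a_3 = 0;  x_4 = (x_3 − 0)/5 = -1/6
Digits: (2, 1, 4, 0).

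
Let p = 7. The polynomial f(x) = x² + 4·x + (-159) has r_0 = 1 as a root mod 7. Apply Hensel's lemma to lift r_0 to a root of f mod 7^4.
r_3 = 876 (mod 2401)

Hensel: r_{i+1} = r_i − f(r_i)·(f′(r_i))^{-1} mod 7^{i+2}, f′(x) = 2x + 4. Iterate:
  r_0 = 1 (mod 7)
  r_1 = 43 (mod 49)
  r_2 = 190 (mod 343)
  r_3 = 876 (mod 2401)
Final: r = 876 satisfies f(r) ≡ 0 mod 7^4.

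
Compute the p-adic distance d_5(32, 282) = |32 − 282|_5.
d_5(32, 282) = 1/125

Step 1 — x − y = 32 − 282 = -250. Step 2 — v_5(-250) = 3 (factor: -250 = −(5^3 · 2); the sign does not affect v_p). Step 3 — |x − y|_5 = 5^{-3} = 1/125.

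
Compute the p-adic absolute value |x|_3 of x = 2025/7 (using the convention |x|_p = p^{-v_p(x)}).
|2025/7|_3 = 1/81

Step 1 — compute v_3(x) by factoring powers of 3 out of the numerator and denominator: v_3(2025/7) = 4. Step 2 — apply |x|_p = p^{-v_p(x)} = 3^{-4} = 1/81.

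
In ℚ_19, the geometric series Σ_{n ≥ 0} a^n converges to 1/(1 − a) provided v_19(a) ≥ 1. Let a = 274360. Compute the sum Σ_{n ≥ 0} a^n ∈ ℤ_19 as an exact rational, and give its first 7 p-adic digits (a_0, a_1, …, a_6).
Σ a^n = 1/(1 − a) = -1/274359;  first 7 digits = (1, 0, 0, 2, 2, 0, 4)

v_19(a) = 3 ≥ 1, so the series converges in ℤ_19 to 1/(1 − a) = 1/(1 − 274360) = -1/274359. Expand this rational in ℤ_19: compute digits iteratively via d_i = x_i mod 19, x_{i+1} = (x_i − d_i)/19. The first 7 digits are (1, 0, 0, 2, 2, 0, 4).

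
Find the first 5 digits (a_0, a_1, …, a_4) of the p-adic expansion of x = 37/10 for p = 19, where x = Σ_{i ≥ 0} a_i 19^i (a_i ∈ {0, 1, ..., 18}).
(a_0, …, a_4) = (17, 5, 13, 5, 13)

v_19(37/10) = 0 (numerator and denominator both coprime to 19), so x ∈ ℤ_19^×. Compute digits iteratively via a_i = x_i mod 19, x_{i+1} = (x_i − a_i)/19, with x_0 = x:
  x_0 = 37/10;  a_0 = 17;  x_1 = (x_0 − 17)/19 = -7/10
  x_1 = -7/10;  a_1 = 5;  x_2 = (x_1 − 5)/19 = -3/10
  x_2 = -3/10;  a_2 = 13;  x_3 = (x_2 − 13)/19 = -7/10
  x_3 = -7/10;  a_3 = 5;  x_4 = (x_3 − 5)/19 = -3/10
  x_4 = -3/10;  a_4 = 13;  x_5 = (x_4 − 13)/19 = -7/10
Digits: (17, 5, 13, 5, 13).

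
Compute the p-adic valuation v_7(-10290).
v_7(-10290) = 3

v_7(n) is the largest exponent k such that 7^k divides n. Factor out: -10290 = -7^3 · 30. (Sign doesn't affect v_p.) So v_7(-10290) = 3.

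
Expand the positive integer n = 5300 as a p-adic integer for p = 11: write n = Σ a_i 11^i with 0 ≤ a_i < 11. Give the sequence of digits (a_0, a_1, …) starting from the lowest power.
(a_0, a_1, …) = (9, 8, 10, 3)

Repeated division by 11 gives the digits low-to-high: 5300 = 9 + 8·11^1 + 10·11^2 + 3·11^3. Digit sequence: (9, 8, 10, 3).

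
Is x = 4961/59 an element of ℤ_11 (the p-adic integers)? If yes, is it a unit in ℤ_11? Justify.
x ∈ ℤ_11 but not a unit; v_11(x) = 2 > 0

ℤ_11 = {x ∈ ℚ_11 : v_11(x) ≥ 0} and ℤ_11^× = {x ∈ ℤ_11 : v_11(x) = 0}. Here v_11(4961/59) = v_11(num) − v_11(den) = 2; compare against these criteria.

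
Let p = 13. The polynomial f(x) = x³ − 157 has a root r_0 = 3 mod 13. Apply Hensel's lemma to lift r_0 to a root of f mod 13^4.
r_3 = 18216 (mod 28561)

Hensel: r_{i+1} = r_i − f(r_i)/f′(r_i) mod 13^{i+2}, where f′(x) = 3x². Iterate:
  r_0 = 3 (mod 13)
  r_1 = 133 (mod 169)
  r_2 = 640 (mod 2197)
  r_3 = 18216 (mod 28561)
Final: r = 18216 with f(r) ≡ 0 mod 13^4.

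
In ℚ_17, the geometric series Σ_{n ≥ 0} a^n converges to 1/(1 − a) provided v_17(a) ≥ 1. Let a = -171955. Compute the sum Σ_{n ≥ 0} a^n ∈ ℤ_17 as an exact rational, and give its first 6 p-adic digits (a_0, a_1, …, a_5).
Σ a^n = 1/(1 − a) = 1/171956;  first 6 digits = (1, 0, 0, 16, 14, 16)

v_17(a) = 3 ≥ 1, so the series converges in ℤ_17 to 1/(1 − a) = 1/(1 − (-171955)) = 1/171956. Expand this rational in ℤ_17: compute digits iteratively via d_i = x_i mod 17, x_{i+1} = (x_i − d_i)/17. The first 6 digits are (1, 0, 0, 16, 14, 16).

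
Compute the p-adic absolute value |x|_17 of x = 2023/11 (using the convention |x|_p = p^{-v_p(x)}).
|2023/11|_17 = 1/289

Step 1 — compute v_17(x) by factoring powers of 17 out of the numerator and denominator: v_17(2023/11) = 2. Step 2 — apply |x|_p = p^{-v_p(x)} = 17^{-2} = 1/289.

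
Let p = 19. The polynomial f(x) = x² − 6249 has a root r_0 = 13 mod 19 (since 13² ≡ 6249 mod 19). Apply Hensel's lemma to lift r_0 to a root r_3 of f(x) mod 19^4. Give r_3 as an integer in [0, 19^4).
r_3 = 9133 (mod 130321)

Hensel's recurrence: r_{i+1} = r_i − f(r_i)·(f′(r_i))^{-1} mod 19^{i+2}, with f′(x) = 2x. Iterate:
  r_0 = 13 (mod 19)
  r_1 = 108 (mod 361)
  r_2 = 2274 (mod 6859)
  r_3 = 9133 (mod 130321)
Final: r_3 = 9133, and one checks f(r_3) ≡ 0 mod 19^4.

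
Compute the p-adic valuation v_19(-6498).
v_19(-6498) = 2

v_19(n) is the largest exponent k such that 19^k divides n. Factor out: -6498 = -19^2 · 18. (Sign doesn't affect v_p.) So v_19(-6498) = 2.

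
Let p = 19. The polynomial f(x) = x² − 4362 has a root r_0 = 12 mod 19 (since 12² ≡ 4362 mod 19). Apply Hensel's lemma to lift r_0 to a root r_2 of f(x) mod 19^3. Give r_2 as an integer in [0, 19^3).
r_2 = 3527 (mod 6859)

Hensel's recurrence: r_{i+1} = r_i − f(r_i)·(f′(r_i))^{-1} mod 19^{i+2}, with f′(x) = 2x. Iterate:
  r_0 = 12 (mod 19)
  r_1 = 278 (mod 361)
  r_2 = 3527 (mod 6859)
Final: r_2 = 3527, and one checks f(r_2) ≡ 0 mod 19^3.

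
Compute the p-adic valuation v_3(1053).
v_3(1053) = 4

v_3(n) is the largest exponent k such that 3^k divides n. Factor out: 1053 = 3^4 · 13. (Sign doesn't affect v_p.) So v_3(1053) = 4.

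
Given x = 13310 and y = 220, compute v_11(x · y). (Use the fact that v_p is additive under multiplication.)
v_11(2928200) = 4

v_p(x) = 3 (factor: 13310 = 11^3 · 10); v_p(y) = 1 (factor: 220 = 11^1 · 20). Additivity: v_p(xy) = v_p(x) + v_p(y) = 3 + 1 = 4. (Direct check: xy = 2928200 = 11^4 · (200).)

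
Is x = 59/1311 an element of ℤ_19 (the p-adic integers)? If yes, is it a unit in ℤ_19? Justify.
x ∉ ℤ_19 (v_19(x) = -1 < 0)

ℤ_19 = {x ∈ ℚ_19 : v_19(x) ≥ 0} and ℤ_19^× = {x ∈ ℤ_19 : v_19(x) = 0}. Here v_19(59/1311) = v_19(num) − v_19(den) = -1; compare against these criteria.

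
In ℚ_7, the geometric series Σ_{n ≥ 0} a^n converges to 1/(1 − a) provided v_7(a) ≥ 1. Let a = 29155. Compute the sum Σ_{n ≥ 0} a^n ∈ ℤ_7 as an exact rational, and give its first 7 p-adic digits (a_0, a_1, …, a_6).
Σ a^n = 1/(1 − a) = -1/29154;  first 7 digits = (1, 0, 0, 1, 5, 1, 1)

v_7(a) = 3 ≥ 1, so the series converges in ℤ_7 to 1/(1 − a) = 1/(1 − 29155) = -1/29154. Expand this rational in ℤ_7: compute digits iteratively via d_i = x_i mod 7, x_{i+1} = (x_i − d_i)/7. The first 7 digits are (1, 0, 0, 1, 5, 1, 1).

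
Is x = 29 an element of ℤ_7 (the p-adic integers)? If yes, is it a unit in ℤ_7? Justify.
x ∈ ℤ_7^× (unit); v_7(x) = 0

ℤ_7 = {x ∈ ℚ_7 : v_7(x) ≥ 0} and ℤ_7^× = {x ∈ ℤ_7 : v_7(x) = 0}. Here v_7(29) = v_7(num) − v_7(den) = 0; compare against these criteria.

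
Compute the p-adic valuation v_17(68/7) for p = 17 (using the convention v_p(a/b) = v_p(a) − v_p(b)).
v_17(68/7) = 1

Factor powers of 17 from the numerator and denominator of the reduced fraction: 68 = 17^1 · 4 and 7 = 17^0 · 7. Apply v_p(a/b) = v_p(a) − v_p(b): v_17(68/7) = 1 − 0 = 1.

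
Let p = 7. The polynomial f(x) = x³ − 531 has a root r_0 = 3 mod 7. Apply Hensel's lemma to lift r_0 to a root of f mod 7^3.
r_2 = 185 (mod 343)

Hensel: r_{i+1} = r_i − f(r_i)/f′(r_i) mod 7^{i+2}, where f′(x) = 3x². Iterate:
  r_0 = 3 (mod 7)
  r_1 = 38 (mod 49)
  r_2 = 185 (mod 343)
Final: r = 185 with f(r) ≡ 0 mod 7^3.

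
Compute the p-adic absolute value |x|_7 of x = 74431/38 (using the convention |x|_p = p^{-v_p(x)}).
|74431/38|_7 = 1/2401

Step 1 — compute v_7(x) by factoring powers of 7 out of the numerator and denominator: v_7(74431/38) = 4. Step 2 — apply |x|_p = p^{-v_p(x)} = 7^{-4} = 1/2401.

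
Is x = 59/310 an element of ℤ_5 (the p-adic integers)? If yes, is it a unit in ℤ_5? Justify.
x ∉ ℤ_5 (v_5(x) = -1 < 0)

ℤ_5 = {x ∈ ℚ_5 : v_5(x) ≥ 0} and ℤ_5^× = {x ∈ ℤ_5 : v_5(x) = 0}. Here v_5(59/310) = v_5(num) − v_5(den) = -1; compare against these criteria.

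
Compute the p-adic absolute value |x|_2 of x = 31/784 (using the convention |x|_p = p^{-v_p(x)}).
|31/784|_2 = 16

Step 1 — compute v_2(x) by factoring powers of 2 out of the numerator and denominator: v_2(31/784) = -4. Step 2 — apply |x|_p = p^{-v_p(x)} = 2^{4} = 16.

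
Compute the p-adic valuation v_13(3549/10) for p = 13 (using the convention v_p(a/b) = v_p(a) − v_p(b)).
v_13(3549/10) = 2

Factor powers of 13 from the numerator and denominator of the reduced fraction: 3549 = 13^2 · 21 and 10 = 13^0 · 10. Apply v_p(a/b) = v_p(a) − v_p(b): v_13(3549/10) = 2 − 0 = 2.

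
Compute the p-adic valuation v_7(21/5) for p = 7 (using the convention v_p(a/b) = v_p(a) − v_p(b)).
v_7(21/5) = 1

Factor powers of 7 from the numerator and denominator of the reduced fraction: 21 = 7^1 · 3 and 5 = 7^0 · 5. Apply v_p(a/b) = v_p(a) − v_p(b): v_7(21/5) = 1 − 0 = 1.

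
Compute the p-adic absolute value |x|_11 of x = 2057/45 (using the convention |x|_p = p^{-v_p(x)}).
|2057/45|_11 = 1/121

Step 1 — compute v_11(x) by factoring powers of 11 out of the numerator and denominator: v_11(2057/45) = 2. Step 2 — apply |x|_p = p^{-v_p(x)} = 11^{-2} = 1/121.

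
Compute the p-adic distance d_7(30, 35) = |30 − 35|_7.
d_7(30, 35) = 1

Step 1 — x − y = 30 − 35 = -5. Step 2 — v_7(-5) = 0 (factor: -5 = −(7^0 · 5); the sign does not affect v_p). Step 3 — |x − y|_7 = 7^{0} = 1.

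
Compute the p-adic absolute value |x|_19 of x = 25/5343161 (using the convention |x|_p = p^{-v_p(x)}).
|25/5343161|_19 = 130321

Step 1 — compute v_19(x) by factoring powers of 19 out of the numerator and denominator: v_19(25/5343161) = -4. Step 2 — apply |x|_p = p^{-v_p(x)} = 19^{4} = 130321.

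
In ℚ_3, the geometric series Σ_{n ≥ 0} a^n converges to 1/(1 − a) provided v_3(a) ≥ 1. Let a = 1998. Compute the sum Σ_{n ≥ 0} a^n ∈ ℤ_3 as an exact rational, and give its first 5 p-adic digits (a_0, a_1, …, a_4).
Σ a^n = 1/(1 − a) = -1/1997;  first 5 digits = (1, 0, 0, 2, 0)

v_3(a) = 3 ≥ 1, so the series converges in ℤ_3 to 1/(1 − a) = 1/(1 − 1998) = -1/1997. Expand this rational in ℤ_3: compute digits iteratively via d_i = x_i mod 3, x_{i+1} = (x_i − d_i)/3. The first 5 digits are (1, 0, 0, 2, 0).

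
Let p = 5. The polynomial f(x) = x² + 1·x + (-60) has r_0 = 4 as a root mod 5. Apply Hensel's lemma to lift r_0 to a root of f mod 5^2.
r_1 = 14 (mod 25)

Hensel: r_{i+1} = r_i − f(r_i)·(f′(r_i))^{-1} mod 5^{i+2}, f′(x) = 2x + 1. Iterate:
  r_0 = 4 (mod 5)
  r_1 = 14 (mod 25)
Final: r = 14 satisfies f(r) ≡ 0 mod 5^2.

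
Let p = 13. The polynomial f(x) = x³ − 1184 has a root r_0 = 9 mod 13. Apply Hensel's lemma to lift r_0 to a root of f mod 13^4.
r_3 = 6782 (mod 28561)

Hensel: r_{i+1} = r_i − f(r_i)/f′(r_i) mod 13^{i+2}, where f′(x) = 3x². Iterate:
  r_0 = 9 (mod 13)
  r_1 = 22 (mod 169)
  r_2 = 191 (mod 2197)
  r_3 = 6782 (mod 28561)
Final: r = 6782 with f(r) ≡ 0 mod 13^4.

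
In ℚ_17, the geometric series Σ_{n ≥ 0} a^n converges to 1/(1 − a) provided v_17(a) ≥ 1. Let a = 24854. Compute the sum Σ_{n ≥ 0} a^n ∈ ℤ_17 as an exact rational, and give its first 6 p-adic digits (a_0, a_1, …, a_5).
Σ a^n = 1/(1 − a) = -1/24853;  first 6 digits = (1, 0, 1, 5, 1, 10)

v_17(a) = 2 ≥ 1, so the series converges in ℤ_17 to 1/(1 − a) = 1/(1 − 24854) = -1/24853. Expand this rational in ℤ_17: compute digits iteratively via d_i = x_i mod 17, x_{i+1} = (x_i − d_i)/17. The first 6 digits are (1, 0, 1, 5, 1, 10).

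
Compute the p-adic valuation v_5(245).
v_5(245) = 1

v_5(n) is the largest exponent k such that 5^k divides n. Factor out: 245 = 5^1 · 49. (Sign doesn't affect v_p.) So v_5(245) = 1.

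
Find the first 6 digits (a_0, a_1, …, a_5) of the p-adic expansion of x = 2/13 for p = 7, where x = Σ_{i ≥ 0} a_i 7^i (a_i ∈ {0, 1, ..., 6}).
(a_0, …, a_5) = (5, 2, 5, 3, 0, 1)

v_7(2/13) = 0 (numerator and denominator both coprime to 7), so x ∈ ℤ_7^×. Compute digits iteratively via a_i = x_i mod 7, x_{i+1} = (x_i − a_i)/7, with x_0 = x:
  x_0 = 2/13;  a_0 = 5;  x_1 = (x_0 − 5)/7 = -9/13
  x_1 = -9/13;  a_1 = 2;  x_2 = (x_1 − 2)/7 = -5/13
  x_2 = -5/13;  a_2 = 5;  x_3 = (x_2 − 5)/7 = -10/13
  x_3 = -10/13;  a_3 = 3;  x_4 = (x_3 − 3)/7 = -7/13
  x_4 = -7/13;  a_4 = 0;  x_5 = (x_4 − 0)/7 = -1/13
  x_5 = -1/13;  a_5 = 1;  x_6 = (x_5 − 1)/7 = -2/13
Digits: (5, 2, 5, 3, 0, 1).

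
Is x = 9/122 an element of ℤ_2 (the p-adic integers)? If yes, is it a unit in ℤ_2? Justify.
x ∉ ℤ_2 (v_2(x) = -1 < 0)

ℤ_2 = {x ∈ ℚ_2 : v_2(x) ≥ 0} and ℤ_2^× = {x ∈ ℤ_2 : v_2(x) = 0}. Here v_2(9/122) = v_2(num) − v_2(den) = -1; compare against these criteria.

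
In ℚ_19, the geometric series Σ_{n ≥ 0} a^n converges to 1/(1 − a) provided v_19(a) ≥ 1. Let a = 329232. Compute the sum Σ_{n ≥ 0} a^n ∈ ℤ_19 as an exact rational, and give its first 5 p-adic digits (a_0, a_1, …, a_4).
Σ a^n = 1/(1 − a) = -1/329231;  first 5 digits = (1, 0, 0, 10, 2)

v_19(a) = 3 ≥ 1, so the series converges in ℤ_19 to 1/(1 − a) = 1/(1 − 329232) = -1/329231. Expand this rational in ℤ_19: compute digits iteratively via d_i = x_i mod 19, x_{i+1} = (x_i − d_i)/19. The first 5 digits are (1, 0, 0, 10, 2).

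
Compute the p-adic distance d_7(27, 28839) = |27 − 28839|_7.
d_7(27, 28839) = 1/2401

Step 1 — x − y = 27 − 28839 = -28812. Step 2 — v_7(-28812) = 4 (factor: -28812 = −(7^4 · 12); the sign does not affect v_p). Step 3 — |x − y|_7 = 7^{-4} = 1/2401.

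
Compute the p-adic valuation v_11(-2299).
v_11(-2299) = 2

v_11(n) is the largest exponent k such that 11^k divides n. Factor out: -2299 = -11^2 · 19. (Sign doesn't affect v_p.) So v_11(-2299) = 2.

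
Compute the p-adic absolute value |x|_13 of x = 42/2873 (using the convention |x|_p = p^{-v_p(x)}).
|42/2873|_13 = 169

Step 1 — compute v_13(x) by factoring powers of 13 out of the numerator and denominator: v_13(42/2873) = -2. Step 2 — apply |x|_p = p^{-v_p(x)} = 13^{2} = 169.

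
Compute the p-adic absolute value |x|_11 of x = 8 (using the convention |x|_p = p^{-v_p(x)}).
|8|_11 = 1

Step 1 — compute v_11(x) by factoring powers of 11 out of the numerator and denominator: v_11(8) = 0. Step 2 — apply |x|_p = p^{-v_p(x)} = 11^{0} = 1.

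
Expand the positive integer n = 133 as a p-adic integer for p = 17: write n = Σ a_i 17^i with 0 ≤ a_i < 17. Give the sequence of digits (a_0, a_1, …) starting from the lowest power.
(a_0, a_1, …) = (14, 7)

Repeated division by 17 gives the digits low-to-high: 133 = 14 + 7·17^1. Digit sequence: (14, 7).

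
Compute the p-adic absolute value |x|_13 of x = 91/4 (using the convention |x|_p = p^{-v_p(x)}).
|91/4|_13 = 1/13

Step 1 — compute v_13(x) by factoring powers of 13 out of the numerator and denominator: v_13(91/4) = 1. Step 2 — apply |x|_p = p^{-v_p(x)} = 13^{-1} = 1/13.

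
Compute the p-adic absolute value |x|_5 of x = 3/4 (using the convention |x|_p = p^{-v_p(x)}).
|3/4|_5 = 1

Step 1 — compute v_5(x) by factoring powers of 5 out of the numerator and denominator: v_5(3/4) = 0. Step 2 — apply |x|_p = p^{-v_p(x)} = 5^{0} = 1.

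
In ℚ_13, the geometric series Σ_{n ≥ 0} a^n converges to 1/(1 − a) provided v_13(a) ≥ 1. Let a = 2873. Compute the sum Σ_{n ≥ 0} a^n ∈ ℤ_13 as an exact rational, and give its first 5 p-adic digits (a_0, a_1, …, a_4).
Σ a^n = 1/(1 − a) = -1/2872;  first 5 digits = (1, 0, 4, 1, 3)

v_13(a) = 2 ≥ 1, so the series converges in ℤ_13 to 1/(1 − a) = 1/(1 − 2873) = -1/2872. Expand this rational in ℤ_13: compute digits iteratively via d_i = x_i mod 13, x_{i+1} = (x_i − d_i)/13. The first 5 digits are (1, 0, 4, 1, 3).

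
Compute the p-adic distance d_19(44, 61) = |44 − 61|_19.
d_19(44, 61) = 1

Step 1 — x − y = 44 − 61 = -17. Step 2 — v_19(-17) = 0 (factor: -17 = −(19^0 · 17); the sign does not affect v_p). Step 3 — |x − y|_19 = 19^{0} = 1.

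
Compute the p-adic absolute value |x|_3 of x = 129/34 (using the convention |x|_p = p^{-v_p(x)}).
|129/34|_3 = 1/3

Step 1 — compute v_3(x) by factoring powers of 3 out of the numerator and denominator: v_3(129/34) = 1. Step 2 — apply |x|_p = p^{-v_p(x)} = 3^{-1} = 1/3.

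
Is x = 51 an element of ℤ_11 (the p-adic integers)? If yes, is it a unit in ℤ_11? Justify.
x ∈ ℤ_11^× (unit); v_11(x) = 0

ℤ_11 = {x ∈ ℚ_11 : v_11(x) ≥ 0} and ℤ_11^× = {x ∈ ℤ_11 : v_11(x) = 0}. Here v_11(51) = v_11(num) − v_11(den) = 0; compare against these criteria.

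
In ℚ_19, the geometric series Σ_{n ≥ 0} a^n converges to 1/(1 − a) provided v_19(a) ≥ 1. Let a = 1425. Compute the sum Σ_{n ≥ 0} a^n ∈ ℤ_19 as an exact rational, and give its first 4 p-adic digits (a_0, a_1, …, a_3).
Σ a^n = 1/(1 − a) = -1/1424;  first 4 digits = (1, 18, 4, 10)

v_19(a) = 1 ≥ 1, so the series converges in ℤ_19 to 1/(1 − a) = 1/(1 − 1425) = -1/1424. Expand this rational in ℤ_19: compute digits iteratively via d_i = x_i mod 19, x_{i+1} = (x_i − d_i)/19. The first 4 digits are (1, 18, 4, 10).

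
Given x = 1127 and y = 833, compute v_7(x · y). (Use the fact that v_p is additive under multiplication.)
v_7(938791) = 4

v_p(x) = 2 (factor: 1127 = 7^2 · 23); v_p(y) = 2 (factor: 833 = 7^2 · 17). Additivity: v_p(xy) = v_p(x) + v_p(y) = 2 + 2 = 4. (Direct check: xy = 938791 = 7^4 · (391).)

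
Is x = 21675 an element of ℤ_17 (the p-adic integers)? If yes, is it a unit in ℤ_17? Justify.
x ∈ ℤ_17 but not a unit; v_17(x) = 2 > 0

ℤ_17 = {x ∈ ℚ_17 : v_17(x) ≥ 0} and ℤ_17^× = {x ∈ ℤ_17 : v_17(x) = 0}. Here v_17(21675) = v_17(num) − v_17(den) = 2; compare against these criteria.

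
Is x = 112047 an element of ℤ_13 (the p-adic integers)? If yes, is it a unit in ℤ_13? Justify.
x ∈ ℤ_13 but not a unit; v_13(x) = 3 > 0

ℤ_13 = {x ∈ ℚ_13 : v_13(x) ≥ 0} and ℤ_13^× = {x ∈ ℤ_13 : v_13(x) = 0}. Here v_13(112047) = v_13(num) − v_13(den) = 3; compare against these criteria.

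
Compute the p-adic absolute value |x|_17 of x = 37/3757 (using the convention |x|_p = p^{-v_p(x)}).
|37/3757|_17 = 289

Step 1 — compute v_17(x) by factoring powers of 17 out of the numerator and denominator: v_17(37/3757) = -2. Step 2 — apply |x|_p = p^{-v_p(x)} = 17^{2} = 289.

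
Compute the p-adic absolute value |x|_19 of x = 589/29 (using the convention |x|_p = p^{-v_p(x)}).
|589/29|_19 = 1/19

Step 1 — compute v_19(x) by factoring powers of 19 out of the numerator and denominator: v_19(589/29) = 1. Step 2 — apply |x|_p = p^{-v_p(x)} = 19^{-1} = 1/19.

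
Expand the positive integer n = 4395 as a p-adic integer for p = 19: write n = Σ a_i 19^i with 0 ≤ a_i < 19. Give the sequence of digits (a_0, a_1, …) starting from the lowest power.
(a_0, a_1, …) = (6, 3, 12)

Repeated division by 19 gives the digits low-to-high: 4395 = 6 + 3·19^1 + 12·19^2. Digit sequence: (6, 3, 12).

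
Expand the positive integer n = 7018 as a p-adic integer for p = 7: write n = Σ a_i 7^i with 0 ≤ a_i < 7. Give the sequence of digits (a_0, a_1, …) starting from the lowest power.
(a_0, a_1, …) = (4, 1, 3, 6, 2)

Repeated division by 7 gives the digits low-to-high: 7018 = 4 + 1·7^1 + 3·7^2 + 6·7^3 + 2·7^4. Digit sequence: (4, 1, 3, 6, 2).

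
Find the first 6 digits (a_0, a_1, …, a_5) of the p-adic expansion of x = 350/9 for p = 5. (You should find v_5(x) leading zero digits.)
(a_0, …, a_5) = (0, 0, 1, 4, 2, 0)

v_5(350/9) = 2, so a_0 = ... = a_1 = 0. Factor out: x = 5^2 · u with u = 14/9 a unit in ℤ_5. Expand u iteratively via a_{v+i} = u_i mod 5, u_{i+1} = (u_i − a_{v+i})/5:
  u_0 = 14/9;  a_2 = 1;  u_1 = (u_0 − 1)/5 = 1/9
  u_1 = 1/9;  a_3 = 4;  u_2 = (u_1 − 4)/5 = -7/9
  u_2 = -7/9;  a_4 = 2;  u_3 = (u_2 − 2)/5 = -5/9
  u_3 = -5/9;  a_5 = 0;  u_4 = (u_3 − 0)/5 = -1/9
Digits: (0, 0, 1, 4, 2, 0).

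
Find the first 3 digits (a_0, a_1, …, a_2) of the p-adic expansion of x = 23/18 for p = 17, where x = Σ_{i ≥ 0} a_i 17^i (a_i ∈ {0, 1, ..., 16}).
(a_0, …, a_2) = (6, 12, 4)

v_17(23/18) = 0 (numerator and denominator both coprime to 17), so x ∈ ℤ_17^×. Compute digits iteratively via a_i = x_i mod 17, x_{i+1} = (x_i − a_i)/17, with x_0 = x:
  x_0 = 23/18;  a_0 = 6;  x_1 = (x_0 − 6)/17 = -5/18
  x_1 = -5/18;  a_1 = 12;  x_2 = (x_1 − 12)/17 = -13/18
  x_2 = -13/18;  a_2 = 4;  x_3 = (x_2 − 4)/17 = -5/18
Digits: (6, 12, 4).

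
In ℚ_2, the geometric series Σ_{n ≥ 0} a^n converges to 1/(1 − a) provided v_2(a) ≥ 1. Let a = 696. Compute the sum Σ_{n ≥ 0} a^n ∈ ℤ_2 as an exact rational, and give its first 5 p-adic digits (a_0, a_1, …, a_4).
Σ a^n = 1/(1 − a) = -1/695;  first 5 digits = (1, 0, 0, 1, 1)

v_2(a) = 3 ≥ 1, so the series converges in ℤ_2 to 1/(1 − a) = 1/(1 − 696) = -1/695. Expand this rational in ℤ_2: compute digits iteratively via d_i = x_i mod 2, x_{i+1} = (x_i − d_i)/2. The first 5 digits are (1, 0, 0, 1, 1).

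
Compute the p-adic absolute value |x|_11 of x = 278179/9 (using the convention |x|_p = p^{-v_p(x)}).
|278179/9|_11 = 1/14641

Step 1 — compute v_11(x) by factoring powers of 11 out of the numerator and denominator: v_11(278179/9) = 4. Step 2 — apply |x|_p = p^{-v_p(x)} = 11^{-4} = 1/14641.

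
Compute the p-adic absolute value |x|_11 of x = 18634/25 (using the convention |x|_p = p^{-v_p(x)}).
|18634/25|_11 = 1/1331

Step 1 — compute v_11(x) by factoring powers of 11 out of the numerator and denominator: v_11(18634/25) = 3. Step 2 — apply |x|_p = p^{-v_p(x)} = 11^{-3} = 1/1331.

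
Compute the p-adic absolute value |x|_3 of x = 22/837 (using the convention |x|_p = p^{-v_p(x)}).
|22/837|_3 = 27

Step 1 — compute v_3(x) by factoring powers of 3 out of the numerator and denominator: v_3(22/837) = -3. Step 2 — apply |x|_p = p^{-v_p(x)} = 3^{3} = 27.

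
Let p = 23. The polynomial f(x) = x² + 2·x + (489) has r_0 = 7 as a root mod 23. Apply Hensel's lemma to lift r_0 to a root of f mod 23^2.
r_1 = 237 (mod 529)

Hensel: r_{i+1} = r_i − f(r_i)·(f′(r_i))^{-1} mod 23^{i+2}, f′(x) = 2x + 2. Iterate:
  r_0 = 7 (mod 23)
  r_1 = 237 (mod 529)
Final: r = 237 satisfies f(r) ≡ 0 mod 23^2.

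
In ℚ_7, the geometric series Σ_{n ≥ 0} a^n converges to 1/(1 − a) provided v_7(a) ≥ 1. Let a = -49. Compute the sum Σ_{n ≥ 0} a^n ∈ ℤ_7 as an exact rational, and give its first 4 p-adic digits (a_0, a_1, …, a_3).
Σ a^n = 1/(1 − a) = 1/50;  first 4 digits = (1, 0, 6, 6)

v_7(a) = 2 ≥ 1, so the series converges in ℤ_7 to 1/(1 − a) = 1/(1 − (-49)) = 1/50. Expand this rational in ℤ_7: compute digits iteratively via d_i = x_i mod 7, x_{i+1} = (x_i − d_i)/7. The first 4 digits are (1, 0, 6, 6).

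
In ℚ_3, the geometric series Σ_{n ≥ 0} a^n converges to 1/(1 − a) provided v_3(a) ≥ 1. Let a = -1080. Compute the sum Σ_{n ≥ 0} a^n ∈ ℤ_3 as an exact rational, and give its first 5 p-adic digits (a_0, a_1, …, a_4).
Σ a^n = 1/(1 − a) = 1/1081;  first 5 digits = (1, 0, 0, 2, 1)

v_3(a) = 3 ≥ 1, so the series converges in ℤ_3 to 1/(1 − a) = 1/(1 − (-1080)) = 1/1081. Expand this rational in ℤ_3: compute digits iteratively via d_i = x_i mod 3, x_{i+1} = (x_i − d_i)/3. The first 5 digits are (1, 0, 0, 2, 1).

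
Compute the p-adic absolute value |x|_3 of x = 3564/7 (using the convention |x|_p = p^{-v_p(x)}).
|3564/7|_3 = 1/81

Step 1 — compute v_3(x) by factoring powers of 3 out of the numerator and denominator: v_3(3564/7) = 4. Step 2 — apply |x|_p = p^{-v_p(x)} = 3^{-4} = 1/81.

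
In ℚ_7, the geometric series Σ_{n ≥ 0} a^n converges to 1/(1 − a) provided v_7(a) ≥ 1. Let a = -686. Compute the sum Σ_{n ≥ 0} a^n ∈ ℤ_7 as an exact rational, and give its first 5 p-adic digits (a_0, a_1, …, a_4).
Σ a^n = 1/(1 − a) = 1/687;  first 5 digits = (1, 0, 0, 5, 6)

v_7(a) = 3 ≥ 1, so the series converges in ℤ_7 to 1/(1 − a) = 1/(1 − (-686)) = 1/687. Expand this rational in ℤ_7: compute digits iteratively via d_i = x_i mod 7, x_{i+1} = (x_i − d_i)/7. The first 5 digits are (1, 0, 0, 5, 6).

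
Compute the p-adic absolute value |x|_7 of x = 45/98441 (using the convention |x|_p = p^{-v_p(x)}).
|45/98441|_7 = 2401

Step 1 — compute v_7(x) by factoring powers of 7 out of the numerator and denominator: v_7(45/98441) = -4. Step 2 — apply |x|_p = p^{-v_p(x)} = 7^{4} = 2401.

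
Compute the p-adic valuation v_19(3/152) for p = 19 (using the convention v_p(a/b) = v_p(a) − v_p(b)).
v_19(3/152) = -1

Factor powers of 19 from the numerator and denominator of the reduced fraction: 3 = 19^0 · 3 and 152 = 19^1 · 8. Apply v_p(a/b) = v_p(a) − v_p(b): v_19(3/152) = 0 − 1 = -1.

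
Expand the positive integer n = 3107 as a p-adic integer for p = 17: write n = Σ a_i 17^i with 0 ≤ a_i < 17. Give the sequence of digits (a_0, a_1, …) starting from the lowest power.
(a_0, a_1, …) = (13, 12, 10)

Repeated division by 17 gives the digits low-to-high: 3107 = 13 + 12·17^1 + 10·17^2. Digit sequence: (13, 12, 10).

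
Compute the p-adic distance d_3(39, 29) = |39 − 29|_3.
d_3(39, 29) = 1

Step 1 — x − y = 39 − 29 = 10. Step 2 — v_3(10) = 0 (factor: 10 = (3^0 · 10); the sign does not affect v_p). Step 3 — |x − y|_3 = 3^{0} = 1.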